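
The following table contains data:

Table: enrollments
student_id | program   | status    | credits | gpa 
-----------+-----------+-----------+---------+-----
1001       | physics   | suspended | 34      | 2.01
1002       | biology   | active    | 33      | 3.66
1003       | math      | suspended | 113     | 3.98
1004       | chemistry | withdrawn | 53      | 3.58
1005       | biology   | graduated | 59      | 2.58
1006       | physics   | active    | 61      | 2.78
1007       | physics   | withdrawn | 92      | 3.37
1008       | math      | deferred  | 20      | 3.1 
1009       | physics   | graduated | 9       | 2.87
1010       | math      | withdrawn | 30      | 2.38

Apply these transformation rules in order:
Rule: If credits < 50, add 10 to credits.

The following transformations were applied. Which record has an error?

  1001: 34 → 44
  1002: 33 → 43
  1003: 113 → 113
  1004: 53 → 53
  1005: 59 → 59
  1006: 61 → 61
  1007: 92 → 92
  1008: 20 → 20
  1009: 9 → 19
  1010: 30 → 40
Record 1008 has an error. The correct transformed value should be 30, not 20.

Step 1: Check each record against the rule
Step 2: Record 1008 has credits = 20
Step 3: Since 20 < 50, the bonus should have been applied
Step 4: Correct value = 30, but claimed value = 20
Conclusion: Record 1008 has the error.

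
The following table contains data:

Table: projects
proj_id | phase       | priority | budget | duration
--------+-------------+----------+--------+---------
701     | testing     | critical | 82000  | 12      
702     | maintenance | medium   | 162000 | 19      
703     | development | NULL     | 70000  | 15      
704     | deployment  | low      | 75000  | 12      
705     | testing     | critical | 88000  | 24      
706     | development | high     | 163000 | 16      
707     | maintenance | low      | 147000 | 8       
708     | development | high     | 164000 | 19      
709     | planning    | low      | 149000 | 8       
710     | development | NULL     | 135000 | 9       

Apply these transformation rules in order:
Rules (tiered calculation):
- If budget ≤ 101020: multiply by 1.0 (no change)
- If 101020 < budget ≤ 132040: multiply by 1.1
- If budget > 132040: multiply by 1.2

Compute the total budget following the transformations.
1419000.0

Step 1: Tier 1 (budget ≤ 101020): 4 records, sum = 315000 × 1.0 = 315000.0
Step 2: Tier 2 (101020 < budget ≤ 132040): 0 records, sum = 0 × 1.1 = 0.0
Step 3: Tier 3 (budget > 132040): 6 records, sum = 920000 × 1.2 = 1104000.0
Step 4: Final sum = 315000.0 + 0.0 + 1104000.0 = 1419000.0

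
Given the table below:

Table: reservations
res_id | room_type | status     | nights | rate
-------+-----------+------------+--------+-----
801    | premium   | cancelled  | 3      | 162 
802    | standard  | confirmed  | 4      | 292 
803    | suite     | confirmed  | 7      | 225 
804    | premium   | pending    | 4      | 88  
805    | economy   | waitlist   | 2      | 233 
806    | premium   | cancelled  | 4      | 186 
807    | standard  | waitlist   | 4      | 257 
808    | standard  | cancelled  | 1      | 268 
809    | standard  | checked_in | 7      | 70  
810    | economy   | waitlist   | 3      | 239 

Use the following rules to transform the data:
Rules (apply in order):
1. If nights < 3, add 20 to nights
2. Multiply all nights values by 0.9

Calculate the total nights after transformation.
71.1

Step 1: Apply Rule 1 - Add 20 to records with nights < 3
  - 2 records affected: 3 + (2 × 20) = 43
  - Unaffected records: 36
  - Sum after Rule 1: 79
Step 2: Apply Rule 2 - Multiply all by 0.9
  - 79 × 0.9 = 71.1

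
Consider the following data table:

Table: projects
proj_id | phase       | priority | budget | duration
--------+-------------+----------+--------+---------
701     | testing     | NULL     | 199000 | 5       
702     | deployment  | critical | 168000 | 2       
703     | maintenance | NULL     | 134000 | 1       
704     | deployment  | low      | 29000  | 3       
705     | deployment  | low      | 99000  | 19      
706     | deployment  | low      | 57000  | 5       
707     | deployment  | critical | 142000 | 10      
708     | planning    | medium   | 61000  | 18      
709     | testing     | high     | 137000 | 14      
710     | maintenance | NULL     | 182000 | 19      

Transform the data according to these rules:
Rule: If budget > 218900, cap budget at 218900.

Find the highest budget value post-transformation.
199000

Step 1: Original maximum budget = 199000
Step 2: Check cap of 218900 against maximum
Step 3: No records exceed the cap (max 199000 <= cap 218900), so no capping applies
Step 4: Maximum after transformation = 199000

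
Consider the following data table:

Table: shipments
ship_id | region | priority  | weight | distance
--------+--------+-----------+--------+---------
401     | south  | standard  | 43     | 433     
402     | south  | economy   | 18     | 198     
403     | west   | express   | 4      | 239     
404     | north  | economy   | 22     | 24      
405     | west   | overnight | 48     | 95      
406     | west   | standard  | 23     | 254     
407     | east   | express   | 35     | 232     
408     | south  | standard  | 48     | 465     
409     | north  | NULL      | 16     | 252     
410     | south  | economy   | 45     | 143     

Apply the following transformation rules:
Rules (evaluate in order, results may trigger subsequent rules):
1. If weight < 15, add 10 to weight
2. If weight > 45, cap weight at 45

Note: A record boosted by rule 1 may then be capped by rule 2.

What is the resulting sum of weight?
306

Step 1: Apply rule 1 to records with weight < 15
  - 1 records get bonus of 10
  - Of these, 0 records then exceed 45 and get capped
Step 2: Apply rule 2 to records with weight > 45
  - 2 records (original) are capped
Step 3: Calculate final sum = 306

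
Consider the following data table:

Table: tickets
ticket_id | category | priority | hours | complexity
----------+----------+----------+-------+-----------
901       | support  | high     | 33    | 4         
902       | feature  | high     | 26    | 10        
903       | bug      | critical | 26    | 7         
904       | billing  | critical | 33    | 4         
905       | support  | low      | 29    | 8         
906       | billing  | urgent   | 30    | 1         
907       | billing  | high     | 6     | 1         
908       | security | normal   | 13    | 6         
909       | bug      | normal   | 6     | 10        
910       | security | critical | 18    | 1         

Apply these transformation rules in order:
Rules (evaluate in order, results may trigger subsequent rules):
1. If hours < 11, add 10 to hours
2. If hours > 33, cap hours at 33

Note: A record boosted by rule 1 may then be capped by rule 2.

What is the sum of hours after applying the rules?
240

Step 1: Apply rule 1 to records with hours < 11
  - 2 records get bonus of 10
  - Of these, 0 records then exceed 33 and get capped
Step 2: Apply rule 2 to records with hours > 33
  - 0 records (original) are capped
Step 3: Calculate final sum = 240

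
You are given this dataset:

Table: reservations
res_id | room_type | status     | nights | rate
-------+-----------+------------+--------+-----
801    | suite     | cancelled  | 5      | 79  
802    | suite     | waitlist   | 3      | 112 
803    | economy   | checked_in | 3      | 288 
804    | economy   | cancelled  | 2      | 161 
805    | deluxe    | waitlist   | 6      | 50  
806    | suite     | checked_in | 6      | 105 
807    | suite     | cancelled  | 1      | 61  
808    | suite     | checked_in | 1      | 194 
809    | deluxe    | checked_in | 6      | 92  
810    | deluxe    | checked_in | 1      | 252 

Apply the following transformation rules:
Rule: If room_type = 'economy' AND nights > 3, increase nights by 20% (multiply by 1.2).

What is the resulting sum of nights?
34

Step 1: Find records where room_type = 'economy' AND nights > 3
Step 2: 0 records match, summing to 0
Step 3: After multiplier: 0 × 1.2 = 0.0
Step 4: Unaffected records sum: 34
Step 5: Final sum = 0.0 + 34 = 34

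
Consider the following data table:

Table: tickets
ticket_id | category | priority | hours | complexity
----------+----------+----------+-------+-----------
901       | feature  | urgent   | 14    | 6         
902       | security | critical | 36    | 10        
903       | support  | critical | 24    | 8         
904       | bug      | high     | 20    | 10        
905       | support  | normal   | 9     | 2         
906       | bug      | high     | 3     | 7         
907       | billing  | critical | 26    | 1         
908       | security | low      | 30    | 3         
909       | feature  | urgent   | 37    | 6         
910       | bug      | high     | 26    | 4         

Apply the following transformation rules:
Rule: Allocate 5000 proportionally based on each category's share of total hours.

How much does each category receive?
billing: 577.78, bug: 1088.89, feature: 1133.33, security: 1466.67, support: 733.33

Step 1: Calculate total hours = 225
Step 2: Calculate each category's proportion:
  billing: 26/225 = 11.56% → 577.78
  bug: 49/225 = 21.78% → 1088.89
  feature: 51/225 = 22.67% → 1133.33
  security: 66/225 = 29.33% → 1466.67
  support: 33/225 = 14.67% → 733.33
Step 3: Verify: sum of allocations ≈ 5000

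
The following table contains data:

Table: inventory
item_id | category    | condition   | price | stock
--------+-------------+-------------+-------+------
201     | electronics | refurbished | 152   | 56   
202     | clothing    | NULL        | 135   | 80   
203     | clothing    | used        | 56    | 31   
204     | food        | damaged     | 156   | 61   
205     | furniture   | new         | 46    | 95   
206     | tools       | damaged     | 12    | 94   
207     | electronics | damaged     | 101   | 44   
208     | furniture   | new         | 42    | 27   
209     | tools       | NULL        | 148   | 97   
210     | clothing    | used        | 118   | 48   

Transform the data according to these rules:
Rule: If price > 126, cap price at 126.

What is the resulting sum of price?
879

Step 1: 4 records have price > 126
Step 2: These records originally summed to 591
Step 3: After capping: 4 × 126 = 504
Step 4: Unaffected records sum: 375
Step 5: Final sum = 504 + 375 = 879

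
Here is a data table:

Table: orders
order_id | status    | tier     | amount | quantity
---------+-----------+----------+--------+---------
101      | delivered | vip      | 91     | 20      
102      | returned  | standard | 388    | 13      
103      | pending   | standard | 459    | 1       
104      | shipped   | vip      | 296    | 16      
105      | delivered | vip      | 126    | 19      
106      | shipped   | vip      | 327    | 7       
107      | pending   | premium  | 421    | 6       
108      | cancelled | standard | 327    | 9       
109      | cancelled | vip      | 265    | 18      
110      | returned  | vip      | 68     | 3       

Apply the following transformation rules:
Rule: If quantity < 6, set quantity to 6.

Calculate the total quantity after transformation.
120

Step 1: 2 records have quantity < 6
Step 2: These records originally summed to 4
Step 3: After setting to minimum: 2 × 6 = 12
Step 4: Unaffected records sum: 108
Step 5: Final sum = 12 + 108 = 120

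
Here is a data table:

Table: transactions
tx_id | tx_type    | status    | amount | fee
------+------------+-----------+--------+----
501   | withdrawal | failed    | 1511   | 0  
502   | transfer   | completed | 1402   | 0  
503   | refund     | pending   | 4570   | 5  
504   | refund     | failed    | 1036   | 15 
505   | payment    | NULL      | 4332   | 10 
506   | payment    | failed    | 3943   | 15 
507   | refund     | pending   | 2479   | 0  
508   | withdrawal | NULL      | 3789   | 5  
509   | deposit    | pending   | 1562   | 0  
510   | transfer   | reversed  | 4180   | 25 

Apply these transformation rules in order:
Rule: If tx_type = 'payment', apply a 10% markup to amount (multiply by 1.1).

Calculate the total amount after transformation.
29631.5

Step 1: Records with tx_type = 'payment' have total amount = 8275
Step 2: Apply multiplier: 8275 × 1.1 = 9102.5
Step 3: Other records total: 20529
Step 4: Final sum = 9102.5 + 20529 = 29631.5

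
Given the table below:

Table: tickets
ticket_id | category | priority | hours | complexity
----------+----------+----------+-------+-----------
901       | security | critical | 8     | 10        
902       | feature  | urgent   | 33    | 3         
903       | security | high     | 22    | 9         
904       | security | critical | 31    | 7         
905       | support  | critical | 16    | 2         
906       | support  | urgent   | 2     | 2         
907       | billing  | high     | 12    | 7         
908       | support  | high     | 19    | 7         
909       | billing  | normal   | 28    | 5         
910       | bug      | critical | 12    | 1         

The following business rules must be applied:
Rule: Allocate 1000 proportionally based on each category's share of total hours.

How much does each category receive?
billing: 218.58, bug: 65.57, feature: 180.33, security: 333.33, support: 202.19

Step 1: Calculate total hours = 183
Step 2: Calculate each category's proportion:
  billing: 40/183 = 21.86% → 218.58
  bug: 12/183 = 6.56% → 65.57
  feature: 33/183 = 18.03% → 180.33
  security: 61/183 = 33.33% → 333.33
  support: 37/183 = 20.22% → 202.19
Step 3: Verify: sum of allocations ≈ 1000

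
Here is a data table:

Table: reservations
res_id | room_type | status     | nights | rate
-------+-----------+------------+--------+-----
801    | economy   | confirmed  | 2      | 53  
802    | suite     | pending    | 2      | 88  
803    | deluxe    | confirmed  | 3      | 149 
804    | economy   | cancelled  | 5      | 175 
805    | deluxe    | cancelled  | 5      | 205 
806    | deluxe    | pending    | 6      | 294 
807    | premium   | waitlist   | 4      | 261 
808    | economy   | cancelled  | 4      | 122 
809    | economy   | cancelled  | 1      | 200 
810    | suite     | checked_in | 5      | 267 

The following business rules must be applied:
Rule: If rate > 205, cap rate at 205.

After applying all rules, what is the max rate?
205

Step 1: Original maximum rate = 294
Step 2: Apply cap at 205
Step 3: 3 records had rate > 205 and were capped
Step 4: Maximum after transformation = 205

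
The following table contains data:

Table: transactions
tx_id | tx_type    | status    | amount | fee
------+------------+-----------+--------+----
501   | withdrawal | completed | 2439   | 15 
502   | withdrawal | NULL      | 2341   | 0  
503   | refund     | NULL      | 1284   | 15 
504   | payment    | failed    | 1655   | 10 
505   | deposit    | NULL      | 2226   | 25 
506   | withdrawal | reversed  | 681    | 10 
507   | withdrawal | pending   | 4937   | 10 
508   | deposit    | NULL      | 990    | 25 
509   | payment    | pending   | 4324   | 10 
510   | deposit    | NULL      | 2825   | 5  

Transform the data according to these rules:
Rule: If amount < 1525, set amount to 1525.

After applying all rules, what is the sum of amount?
25322

Step 1: 3 records have amount < 1525
Step 2: These records originally summed to 2955
Step 3: After setting to minimum: 3 × 1525 = 4575
Step 4: Unaffected records sum: 20747
Step 5: Final sum = 4575 + 20747 = 25322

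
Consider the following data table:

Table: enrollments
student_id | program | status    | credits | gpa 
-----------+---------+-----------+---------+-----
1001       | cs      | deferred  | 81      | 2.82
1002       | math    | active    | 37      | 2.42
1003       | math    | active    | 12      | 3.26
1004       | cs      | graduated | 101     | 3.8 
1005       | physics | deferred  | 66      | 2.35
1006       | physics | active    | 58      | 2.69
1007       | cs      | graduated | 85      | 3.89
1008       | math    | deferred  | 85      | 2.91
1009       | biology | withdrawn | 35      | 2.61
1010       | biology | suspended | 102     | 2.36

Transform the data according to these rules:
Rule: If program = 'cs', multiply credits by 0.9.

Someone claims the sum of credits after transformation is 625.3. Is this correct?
No, the correct result is 635.3.

Step 1: Calculate the correct sum after transformation
Step 2: Apply multiplier 0.9 to records where program = 'cs'
Step 3: Correct result = 635.3
Step 4: Claimed result = 625.3
Step 5: 635.3 ≠ 625.3
Conclusion: The claimed result is incorrect. The correct answer is 635.3.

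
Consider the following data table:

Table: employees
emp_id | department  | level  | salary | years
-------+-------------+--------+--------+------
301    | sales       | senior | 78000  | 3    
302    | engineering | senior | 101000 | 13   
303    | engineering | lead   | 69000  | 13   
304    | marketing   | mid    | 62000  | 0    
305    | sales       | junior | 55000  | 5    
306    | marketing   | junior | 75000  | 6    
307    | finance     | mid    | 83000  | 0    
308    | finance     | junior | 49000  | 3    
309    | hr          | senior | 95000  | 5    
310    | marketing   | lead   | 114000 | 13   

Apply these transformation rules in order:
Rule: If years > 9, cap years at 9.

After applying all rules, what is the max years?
9

Step 1: Original maximum years = 13
Step 2: Apply cap at 9
Step 3: 3 records had years > 9 and were capped
Step 4: Maximum after transformation = 9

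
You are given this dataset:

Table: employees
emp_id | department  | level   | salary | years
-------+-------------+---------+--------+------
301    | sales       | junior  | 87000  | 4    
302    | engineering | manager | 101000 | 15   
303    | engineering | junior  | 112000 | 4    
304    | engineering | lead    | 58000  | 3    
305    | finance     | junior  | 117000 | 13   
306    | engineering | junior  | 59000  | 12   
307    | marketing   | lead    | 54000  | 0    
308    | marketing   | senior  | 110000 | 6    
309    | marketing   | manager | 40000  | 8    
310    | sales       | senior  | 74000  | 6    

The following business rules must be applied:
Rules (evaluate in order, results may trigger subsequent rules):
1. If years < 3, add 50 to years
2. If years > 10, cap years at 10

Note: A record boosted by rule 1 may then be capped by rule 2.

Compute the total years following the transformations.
71

Step 1: Apply rule 1 to records with years < 3
  - 1 records get bonus of 50
  - Of these, 1 records then exceed 10 and get capped
Step 2: Apply rule 2 to records with years > 10
  - 3 records (original) are capped
Step 3: Calculate final sum = 71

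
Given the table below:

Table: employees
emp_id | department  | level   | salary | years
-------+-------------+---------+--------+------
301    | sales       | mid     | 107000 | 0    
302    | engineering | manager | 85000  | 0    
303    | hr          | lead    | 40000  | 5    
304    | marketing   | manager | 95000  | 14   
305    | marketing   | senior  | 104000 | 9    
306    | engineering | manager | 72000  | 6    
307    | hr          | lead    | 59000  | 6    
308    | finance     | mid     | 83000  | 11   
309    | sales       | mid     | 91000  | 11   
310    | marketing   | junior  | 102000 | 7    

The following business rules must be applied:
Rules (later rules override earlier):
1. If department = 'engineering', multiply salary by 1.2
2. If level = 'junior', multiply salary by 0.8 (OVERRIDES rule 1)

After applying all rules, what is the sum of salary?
849000.0

Step 1: Rule 2 takes priority for records with level = 'junior'
  - 1 records: 102000 × 0.8 = 81600.0
Step 2: Rule 1 applies to remaining records with department = 'engineering'
  - 2 records: 157000 × 1.2 = 188400.0
Step 3: Other records unchanged: 579000
Step 4: Final sum = 81600.0 + 188400.0 + 579000 = 849000.0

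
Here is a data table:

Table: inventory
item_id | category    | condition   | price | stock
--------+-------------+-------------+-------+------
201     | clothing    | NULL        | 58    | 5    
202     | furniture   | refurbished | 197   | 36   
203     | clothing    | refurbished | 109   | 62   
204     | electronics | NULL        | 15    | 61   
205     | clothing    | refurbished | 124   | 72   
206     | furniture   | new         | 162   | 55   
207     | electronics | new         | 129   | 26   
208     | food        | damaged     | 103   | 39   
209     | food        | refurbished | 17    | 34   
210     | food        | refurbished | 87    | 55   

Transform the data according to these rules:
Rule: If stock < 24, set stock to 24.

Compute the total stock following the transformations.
464

Step 1: 1 records have stock < 24
Step 2: These records originally summed to 5
Step 3: After setting to minimum: 1 × 24 = 24
Step 4: Unaffected records sum: 440
Step 5: Final sum = 24 + 440 = 464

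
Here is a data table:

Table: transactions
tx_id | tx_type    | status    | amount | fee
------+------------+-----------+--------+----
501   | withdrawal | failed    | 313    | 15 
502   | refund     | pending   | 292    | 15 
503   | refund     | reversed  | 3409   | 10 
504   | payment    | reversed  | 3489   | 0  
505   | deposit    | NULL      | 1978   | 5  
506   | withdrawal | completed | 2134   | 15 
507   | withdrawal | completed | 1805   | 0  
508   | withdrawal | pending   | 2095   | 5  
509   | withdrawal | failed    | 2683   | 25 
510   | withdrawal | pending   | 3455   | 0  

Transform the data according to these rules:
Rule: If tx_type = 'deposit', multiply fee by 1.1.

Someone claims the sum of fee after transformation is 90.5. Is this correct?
Yes, the result is correct.

Step 1: Calculate the correct sum after transformation
Step 2: Apply multiplier 1.1 to records where tx_type = 'deposit'
Step 3: Correct result = 90.5
Step 4: Claimed result = 90.5
Step 5: 90.5 = 90.5 ✓
Conclusion: The claimed result is correct.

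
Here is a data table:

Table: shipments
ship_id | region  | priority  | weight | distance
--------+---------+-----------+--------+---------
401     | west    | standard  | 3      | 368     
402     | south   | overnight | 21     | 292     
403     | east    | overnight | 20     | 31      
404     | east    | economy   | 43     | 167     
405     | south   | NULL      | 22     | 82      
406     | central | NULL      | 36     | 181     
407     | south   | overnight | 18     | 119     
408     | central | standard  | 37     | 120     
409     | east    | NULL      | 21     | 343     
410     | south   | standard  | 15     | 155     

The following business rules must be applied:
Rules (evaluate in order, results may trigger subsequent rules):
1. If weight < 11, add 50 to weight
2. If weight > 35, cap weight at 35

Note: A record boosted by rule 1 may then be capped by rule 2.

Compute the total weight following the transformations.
257

Step 1: Apply rule 1 to records with weight < 11
  - 1 records get bonus of 50
  - Of these, 1 records then exceed 35 and get capped
Step 2: Apply rule 2 to records with weight > 35
  - 3 records (original) are capped
Step 3: Calculate final sum = 257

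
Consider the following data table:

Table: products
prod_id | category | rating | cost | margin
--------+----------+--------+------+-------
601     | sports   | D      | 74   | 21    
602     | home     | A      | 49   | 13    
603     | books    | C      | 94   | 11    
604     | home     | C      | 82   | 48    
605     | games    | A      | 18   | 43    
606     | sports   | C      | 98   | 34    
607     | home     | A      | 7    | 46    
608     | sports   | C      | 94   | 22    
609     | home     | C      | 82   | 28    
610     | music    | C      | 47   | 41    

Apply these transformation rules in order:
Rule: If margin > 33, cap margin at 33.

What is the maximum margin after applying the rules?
33

Step 1: Original maximum margin = 48
Step 2: Apply cap at 33
Step 3: 5 records had margin > 33 and were capped
Step 4: Maximum after transformation = 33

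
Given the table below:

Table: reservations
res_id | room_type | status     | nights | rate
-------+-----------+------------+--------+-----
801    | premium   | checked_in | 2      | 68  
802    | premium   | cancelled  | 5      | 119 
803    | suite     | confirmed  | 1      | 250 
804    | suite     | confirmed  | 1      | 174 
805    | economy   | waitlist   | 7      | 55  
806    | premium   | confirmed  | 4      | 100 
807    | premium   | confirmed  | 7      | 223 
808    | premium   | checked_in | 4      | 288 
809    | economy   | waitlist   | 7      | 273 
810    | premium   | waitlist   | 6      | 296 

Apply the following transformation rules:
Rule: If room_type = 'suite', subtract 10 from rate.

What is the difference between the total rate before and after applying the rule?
20

Step 1: Original sum of rate = 1846
Step 2: 2 records have room_type = 'suite'
Step 3: Each affected record changes by -10
Step 4: Total change = 2 × -10 = -20
Step 5: New sum = 1846 + -20 = 1826
Step 6: Difference = |1826 - 1846| = 20
        (Sum decreased by 20)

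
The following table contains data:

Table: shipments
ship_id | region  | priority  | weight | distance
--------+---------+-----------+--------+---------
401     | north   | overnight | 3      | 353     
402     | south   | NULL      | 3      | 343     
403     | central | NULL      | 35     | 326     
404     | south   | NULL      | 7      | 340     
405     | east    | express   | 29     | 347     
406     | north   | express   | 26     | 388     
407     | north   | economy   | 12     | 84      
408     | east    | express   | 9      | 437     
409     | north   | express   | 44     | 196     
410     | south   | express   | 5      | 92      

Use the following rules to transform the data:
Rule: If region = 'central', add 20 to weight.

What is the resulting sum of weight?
193

Step 1: Count records where region = 'central': 1
Step 2: Total bonus added: 1 × 20 = 20
Step 3: Original sum of weight: 173
Step 4: Final sum = 173 + 20 = 193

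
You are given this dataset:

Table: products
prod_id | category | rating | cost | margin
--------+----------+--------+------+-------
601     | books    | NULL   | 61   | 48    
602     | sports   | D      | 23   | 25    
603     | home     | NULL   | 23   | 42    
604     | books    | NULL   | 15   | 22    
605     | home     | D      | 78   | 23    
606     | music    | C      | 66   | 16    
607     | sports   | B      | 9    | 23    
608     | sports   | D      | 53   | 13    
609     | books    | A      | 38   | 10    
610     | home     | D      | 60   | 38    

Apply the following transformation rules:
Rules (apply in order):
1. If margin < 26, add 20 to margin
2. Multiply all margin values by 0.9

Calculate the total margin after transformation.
360.0

Step 1: Apply Rule 1 - Add 20 to records with margin < 26
  - 7 records affected: 132 + (7 × 20) = 272
  - Unaffected records: 128
  - Sum after Rule 1: 400
Step 2: Apply Rule 2 - Multiply all by 0.9
  - 400 × 0.9 = 360.0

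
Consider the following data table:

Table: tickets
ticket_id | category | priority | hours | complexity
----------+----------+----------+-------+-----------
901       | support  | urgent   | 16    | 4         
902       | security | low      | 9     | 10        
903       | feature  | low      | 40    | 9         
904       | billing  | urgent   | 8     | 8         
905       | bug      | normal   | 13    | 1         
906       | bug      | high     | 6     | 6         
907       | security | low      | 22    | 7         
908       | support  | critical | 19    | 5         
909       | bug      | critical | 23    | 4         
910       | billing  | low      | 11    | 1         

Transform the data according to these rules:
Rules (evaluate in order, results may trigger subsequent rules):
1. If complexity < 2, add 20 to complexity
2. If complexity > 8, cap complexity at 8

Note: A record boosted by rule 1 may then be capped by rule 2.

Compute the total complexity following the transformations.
66

Step 1: Apply rule 1 to records with complexity < 2
  - 2 records get bonus of 20
  - Of these, 2 records then exceed 8 and get capped
Step 2: Apply rule 2 to records with complexity > 8
  - 2 records (original) are capped
Step 3: Calculate final sum = 66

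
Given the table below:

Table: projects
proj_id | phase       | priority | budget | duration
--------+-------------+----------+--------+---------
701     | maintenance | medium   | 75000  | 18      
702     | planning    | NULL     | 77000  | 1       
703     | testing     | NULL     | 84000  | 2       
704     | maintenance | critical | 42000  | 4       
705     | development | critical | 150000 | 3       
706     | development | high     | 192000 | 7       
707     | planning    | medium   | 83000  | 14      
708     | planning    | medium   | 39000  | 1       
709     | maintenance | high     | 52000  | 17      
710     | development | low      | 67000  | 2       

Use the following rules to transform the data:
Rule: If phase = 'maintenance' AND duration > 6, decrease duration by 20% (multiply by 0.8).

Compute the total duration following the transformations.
62.0

Step 1: Find records where phase = 'maintenance' AND duration > 6
Step 2: 2 records match, summing to 35
Step 3: After multiplier: 35 × 0.8 = 28.0
Step 4: Unaffected records sum: 34
Step 5: Final sum = 28.0 + 34 = 62.0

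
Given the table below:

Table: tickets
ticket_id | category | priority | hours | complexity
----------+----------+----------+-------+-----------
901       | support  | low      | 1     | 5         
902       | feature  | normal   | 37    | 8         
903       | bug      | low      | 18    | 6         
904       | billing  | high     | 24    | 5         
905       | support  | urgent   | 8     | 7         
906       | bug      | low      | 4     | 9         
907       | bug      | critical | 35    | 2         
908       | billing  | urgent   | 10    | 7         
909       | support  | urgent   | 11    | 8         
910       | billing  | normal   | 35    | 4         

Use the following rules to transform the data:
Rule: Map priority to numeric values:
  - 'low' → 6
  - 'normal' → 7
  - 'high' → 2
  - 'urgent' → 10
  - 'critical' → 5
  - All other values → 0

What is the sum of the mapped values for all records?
69

Step 1: Apply mapping to each record
Step 2: Count by status:
  'low': 3 records × 6 = 18
  'normal': 2 records × 7 = 14
  'high': 1 records × 2 = 2
  'urgent': 3 records × 10 = 30
  'critical': 1 records × 5 = 5
Step 3: Sum all mapped values = 69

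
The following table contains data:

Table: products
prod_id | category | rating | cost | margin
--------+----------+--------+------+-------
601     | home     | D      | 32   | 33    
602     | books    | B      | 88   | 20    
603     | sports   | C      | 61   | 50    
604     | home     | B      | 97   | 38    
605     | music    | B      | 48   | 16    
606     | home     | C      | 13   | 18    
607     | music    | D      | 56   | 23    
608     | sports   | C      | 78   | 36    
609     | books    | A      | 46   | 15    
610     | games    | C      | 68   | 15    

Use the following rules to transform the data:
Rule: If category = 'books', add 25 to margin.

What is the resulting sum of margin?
314

Step 1: Count records where category = 'books': 2
Step 2: Total bonus added: 2 × 25 = 50
Step 3: Original sum of margin: 264
Step 4: Final sum = 264 + 50 = 314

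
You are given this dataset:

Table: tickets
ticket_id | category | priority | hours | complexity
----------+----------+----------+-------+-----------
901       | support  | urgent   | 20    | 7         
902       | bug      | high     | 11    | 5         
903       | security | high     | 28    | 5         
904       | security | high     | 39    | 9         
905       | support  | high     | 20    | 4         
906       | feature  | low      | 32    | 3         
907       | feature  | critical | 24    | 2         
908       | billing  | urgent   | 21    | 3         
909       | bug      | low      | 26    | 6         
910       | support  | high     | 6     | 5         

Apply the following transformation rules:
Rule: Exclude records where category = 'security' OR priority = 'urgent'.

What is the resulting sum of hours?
119

Step 1: Find records where category = 'security' OR priority = 'urgent'
Step 2: 4 records match, summing to 108
Step 3: Original sum: 227
Step 4: Remaining sum = 227 - 108 = 119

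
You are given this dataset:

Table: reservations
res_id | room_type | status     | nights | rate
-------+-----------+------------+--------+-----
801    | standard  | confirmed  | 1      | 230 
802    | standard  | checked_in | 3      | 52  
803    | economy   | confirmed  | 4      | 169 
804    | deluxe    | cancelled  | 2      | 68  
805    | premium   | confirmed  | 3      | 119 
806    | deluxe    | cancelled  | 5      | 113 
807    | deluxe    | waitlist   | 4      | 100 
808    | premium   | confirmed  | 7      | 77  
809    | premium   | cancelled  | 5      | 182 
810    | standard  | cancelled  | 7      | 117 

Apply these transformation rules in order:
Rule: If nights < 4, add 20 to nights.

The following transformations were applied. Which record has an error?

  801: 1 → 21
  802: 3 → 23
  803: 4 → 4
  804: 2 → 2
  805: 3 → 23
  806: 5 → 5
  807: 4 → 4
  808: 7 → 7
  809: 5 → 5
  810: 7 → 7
Record 804 has an error. The correct transformed value should be 22, not 2.

Step 1: Check each record against the rule
Step 2: Record 804 has nights = 2
Step 3: Since 2 < 4, the bonus should have been applied
Step 4: Correct value = 22, but claimed value = 2
Conclusion: Record 804 has the error.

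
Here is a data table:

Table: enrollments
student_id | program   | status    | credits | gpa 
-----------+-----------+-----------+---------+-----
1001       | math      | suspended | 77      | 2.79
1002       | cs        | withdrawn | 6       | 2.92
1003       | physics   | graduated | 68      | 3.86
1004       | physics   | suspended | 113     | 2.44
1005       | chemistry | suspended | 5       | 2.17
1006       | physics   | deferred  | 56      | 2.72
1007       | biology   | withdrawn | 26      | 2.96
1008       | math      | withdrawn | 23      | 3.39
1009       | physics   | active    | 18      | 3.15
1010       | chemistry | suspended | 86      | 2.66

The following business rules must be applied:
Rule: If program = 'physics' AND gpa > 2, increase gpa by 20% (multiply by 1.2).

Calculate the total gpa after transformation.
31.49

Step 1: Find records where program = 'physics' AND gpa > 2
Step 2: 4 records match, summing to 12.17
Step 3: After multiplier: 12.17 × 1.2 = 14.6
Step 4: Unaffected records sum: 16.89
Step 5: Final sum = 14.6 + 16.89 = 31.49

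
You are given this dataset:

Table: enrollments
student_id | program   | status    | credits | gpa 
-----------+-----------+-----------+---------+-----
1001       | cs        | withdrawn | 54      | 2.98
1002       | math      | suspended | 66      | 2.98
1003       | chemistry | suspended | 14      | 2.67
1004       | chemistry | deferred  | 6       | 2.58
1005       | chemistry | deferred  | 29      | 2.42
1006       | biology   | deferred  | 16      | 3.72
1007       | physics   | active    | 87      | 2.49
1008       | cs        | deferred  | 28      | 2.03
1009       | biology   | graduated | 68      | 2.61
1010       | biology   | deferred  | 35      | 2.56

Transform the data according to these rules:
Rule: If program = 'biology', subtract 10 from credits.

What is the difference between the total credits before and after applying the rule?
30

Step 1: Original sum of credits = 403
Step 2: 3 records have program = 'biology'
Step 3: Each affected record changes by -10
Step 4: Total change = 3 × -10 = -30
Step 5: New sum = 403 + -30 = 373
Step 6: Difference = |373 - 403| = 30
        (Sum decreased by 30)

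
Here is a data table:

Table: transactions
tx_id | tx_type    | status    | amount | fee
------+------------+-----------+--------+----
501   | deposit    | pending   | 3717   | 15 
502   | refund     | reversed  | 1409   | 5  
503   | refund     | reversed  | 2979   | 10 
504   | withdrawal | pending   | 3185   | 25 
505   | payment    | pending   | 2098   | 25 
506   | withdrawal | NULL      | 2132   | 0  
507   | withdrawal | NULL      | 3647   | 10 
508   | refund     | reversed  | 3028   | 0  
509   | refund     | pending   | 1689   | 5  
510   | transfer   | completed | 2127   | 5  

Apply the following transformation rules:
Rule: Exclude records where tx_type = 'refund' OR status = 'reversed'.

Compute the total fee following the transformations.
80

Step 1: Find records where tx_type = 'refund' OR status = 'reversed'
Step 2: 4 records match, summing to 20
Step 3: Original sum: 100
Step 4: Remaining sum = 100 - 20 = 80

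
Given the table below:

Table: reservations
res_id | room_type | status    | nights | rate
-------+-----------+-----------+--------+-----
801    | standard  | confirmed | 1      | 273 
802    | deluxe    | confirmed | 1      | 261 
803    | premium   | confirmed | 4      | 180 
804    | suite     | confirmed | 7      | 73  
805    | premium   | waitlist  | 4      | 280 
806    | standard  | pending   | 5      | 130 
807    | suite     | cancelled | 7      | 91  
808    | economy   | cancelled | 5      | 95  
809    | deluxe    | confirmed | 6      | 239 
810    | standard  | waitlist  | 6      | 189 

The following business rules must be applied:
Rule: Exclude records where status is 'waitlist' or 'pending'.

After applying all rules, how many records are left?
7

Step 1: Count records to exclude
  - 2 (waitlist) + 1 (pending) = 3 records
Step 2: Total records: 10
Step 3: Remaining = 10 - 3 = 7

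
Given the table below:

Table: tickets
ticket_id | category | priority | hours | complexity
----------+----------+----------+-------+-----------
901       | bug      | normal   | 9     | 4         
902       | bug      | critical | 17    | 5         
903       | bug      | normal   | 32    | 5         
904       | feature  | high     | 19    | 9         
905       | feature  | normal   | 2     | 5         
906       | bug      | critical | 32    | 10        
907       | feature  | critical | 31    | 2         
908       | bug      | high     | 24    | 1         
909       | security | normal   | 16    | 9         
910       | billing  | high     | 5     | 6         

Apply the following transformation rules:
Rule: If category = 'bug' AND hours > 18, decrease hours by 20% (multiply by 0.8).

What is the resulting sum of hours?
169.4

Step 1: Find records where category = 'bug' AND hours > 18
Step 2: 3 records match, summing to 88
Step 3: After multiplier: 88 × 0.8 = 70.4
Step 4: Unaffected records sum: 99
Step 5: Final sum = 70.4 + 99 = 169.4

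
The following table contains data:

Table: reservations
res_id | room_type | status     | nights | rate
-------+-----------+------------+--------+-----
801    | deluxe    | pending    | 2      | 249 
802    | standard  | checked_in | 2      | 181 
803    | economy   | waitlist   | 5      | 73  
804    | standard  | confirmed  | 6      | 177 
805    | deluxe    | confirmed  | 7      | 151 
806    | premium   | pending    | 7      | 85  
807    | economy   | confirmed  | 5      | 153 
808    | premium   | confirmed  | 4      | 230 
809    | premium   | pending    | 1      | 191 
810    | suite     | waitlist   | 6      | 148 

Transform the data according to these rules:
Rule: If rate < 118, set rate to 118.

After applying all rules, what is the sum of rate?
1716

Step 1: 2 records have rate < 118
Step 2: These records originally summed to 158
Step 3: After setting to minimum: 2 × 118 = 236
Step 4: Unaffected records sum: 1480
Step 5: Final sum = 236 + 1480 = 1716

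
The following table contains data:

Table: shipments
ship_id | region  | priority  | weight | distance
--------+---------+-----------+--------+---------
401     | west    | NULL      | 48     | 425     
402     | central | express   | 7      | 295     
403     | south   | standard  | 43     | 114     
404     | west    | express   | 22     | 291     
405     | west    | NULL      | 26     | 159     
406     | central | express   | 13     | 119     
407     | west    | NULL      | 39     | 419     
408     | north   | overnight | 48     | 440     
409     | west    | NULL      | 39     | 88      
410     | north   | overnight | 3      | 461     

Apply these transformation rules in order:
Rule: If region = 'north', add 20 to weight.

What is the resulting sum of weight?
328

Step 1: Count records where region = 'north': 2
Step 2: Total bonus added: 2 × 20 = 40
Step 3: Original sum of weight: 288
Step 4: Final sum = 288 + 40 = 328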